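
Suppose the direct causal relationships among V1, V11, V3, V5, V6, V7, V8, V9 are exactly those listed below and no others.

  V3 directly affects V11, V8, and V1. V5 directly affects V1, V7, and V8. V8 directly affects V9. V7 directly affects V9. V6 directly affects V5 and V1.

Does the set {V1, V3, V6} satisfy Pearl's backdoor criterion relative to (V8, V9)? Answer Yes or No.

No

Backdoor paths from V8 to V9 (paths whose first edge points into V8):
  P1: V8 <- V5 -> V7 -> V9
  P2: V8 <- V3 -> V1 <- V6 -> V5 -> V7 -> V9
  P3: V8 <- V3 -> V1 <- V5 -> V7 -> V9
Condition 1 (no descendant of V8 in the set): holds — descendants of V8 are {V9}; none are in {V1, V3, V6}.
Condition 2 (every backdoor path blocked by {V1, V3, V6}):
  P1: open — no interior node is in the conditioning set.
  P2: blocked at fork node V3 ∈ conditioning set.
  P3: blocked at fork node V3 ∈ conditioning set.
{V1, V3, V6} does not satisfy the backdoor criterion.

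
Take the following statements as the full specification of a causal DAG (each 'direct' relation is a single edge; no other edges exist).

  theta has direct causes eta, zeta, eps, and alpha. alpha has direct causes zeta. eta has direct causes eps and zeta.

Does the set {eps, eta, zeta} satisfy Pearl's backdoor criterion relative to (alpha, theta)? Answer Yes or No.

Yes

Backdoor paths from alpha to theta (paths whose first edge points into alpha):
  P1: alpha <- zeta -> eta <- eps -> theta
  P2: alpha <- zeta -> eta -> theta
  P3: alpha <- zeta -> theta
Condition 1 (no descendant of alpha in the set): holds — descendants of alpha are {theta}; none are in {eps, eta, zeta}.
Condition 2 (every backdoor path blocked by {eps, eta, zeta}):
  P1: blocked at fork node zeta ∈ conditioning set.
  P2: blocked at fork node zeta ∈ conditioning set.
  P3: blocked at fork node zeta ∈ conditioning set.
{eps, eta, zeta} satisfies the backdoor criterion.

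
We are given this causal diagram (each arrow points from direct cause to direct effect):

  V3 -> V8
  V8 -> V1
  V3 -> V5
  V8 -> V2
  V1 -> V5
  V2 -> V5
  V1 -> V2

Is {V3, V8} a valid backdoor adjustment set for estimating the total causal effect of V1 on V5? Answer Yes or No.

Yes

Backdoor paths from V1 to V5 (paths whose first edge points into V1):
  P1: V1 <- V8 <- V3 -> V5
  P2: V1 <- V8 -> V2 -> V5
Condition 1 (no descendant of V1 in the set): holds — descendants of V1 are {V2, V5}; none are in {V3, V8}.
Condition 2 (every backdoor path blocked by {V3, V8}):
  P1: blocked at chain node V8 ∈ conditioning set.
  P2: blocked at fork node V8 ∈ conditioning set.
{V3, V8} satisfies the backdoor criterion.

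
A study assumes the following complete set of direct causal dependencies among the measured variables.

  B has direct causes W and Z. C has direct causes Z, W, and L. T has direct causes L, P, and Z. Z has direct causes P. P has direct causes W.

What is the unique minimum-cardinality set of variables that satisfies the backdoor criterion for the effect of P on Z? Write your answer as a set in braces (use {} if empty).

{}

Variables eligible for adjustment (non-descendants of P, excluding P and Z): {L, W}.
Backdoor paths from P to Z:
  P1: P <- W -> B <- Z
  P2: P <- W -> C <- Z
  P3: P <- W -> C <- L -> T <- Z
Each backdoor path contains an unconditioned collider, so every path is already blocked with the empty conditioning set:
  P1: blocked at collider B (neither it nor any descendant is in the conditioning set).
  P2: blocked at collider C (neither it nor any descendant is in the conditioning set).
  P3: blocked at collider C (neither it nor any descendant is in the conditioning set).
The empty set is therefore the unique smallest valid set.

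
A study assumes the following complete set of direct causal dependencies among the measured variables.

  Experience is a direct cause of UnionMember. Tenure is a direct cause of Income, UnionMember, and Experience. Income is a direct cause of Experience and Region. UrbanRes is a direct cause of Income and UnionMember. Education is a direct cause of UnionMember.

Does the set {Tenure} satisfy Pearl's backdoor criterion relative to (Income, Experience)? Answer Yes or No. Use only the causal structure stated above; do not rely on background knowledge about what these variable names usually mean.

Backdoor paths from Income to Experience (paths whose first edge points into Income):
  P1: Income <- UrbanRes -> UnionMember <- Tenure -> Experience
  P2: Income <- UrbanRes -> UnionMember <- Experience
  P3: Income <- Tenure -> Experience
  P4: Income <- Tenure -> UnionMember <- Experience
Condition 1 (no descendant of Income in the set): holds — descendants of Income are {Experience, Region, UnionMember}; none are in {Tenure}.
Condition 2 (every backdoor path blocked by {Tenure}):
  P1: blocked at collider UnionMember (neither it nor any descendant is in the conditioning set).
  P2: blocked at collider UnionMember (neither it nor any descendant is in the conditioning set).
  P3: blocked at fork node Tenure ∈ conditioning set.
  P4: blocked at fork node Tenure ∈ conditioning set.
{Tenure} satisfies the backdoor criterion.

Yes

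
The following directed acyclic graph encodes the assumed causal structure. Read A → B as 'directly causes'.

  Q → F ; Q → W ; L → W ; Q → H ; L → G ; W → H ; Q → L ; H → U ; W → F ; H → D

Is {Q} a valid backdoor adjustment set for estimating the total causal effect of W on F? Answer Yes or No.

Yes

Backdoor paths from W to F (paths whose first edge points into W):
  P1: W <- Q -> F
  P2: W <- L <- Q -> F
Condition 1 (no descendant of W in the set): holds — descendants of W are {D, F, H, U}; none are in {Q}.
Condition 2 (every backdoor path blocked by {Q}):
  P1: blocked at fork node Q ∈ conditioning set.
  P2: blocked at fork node Q ∈ conditioning set.
{Q} satisfies the backdoor criterion.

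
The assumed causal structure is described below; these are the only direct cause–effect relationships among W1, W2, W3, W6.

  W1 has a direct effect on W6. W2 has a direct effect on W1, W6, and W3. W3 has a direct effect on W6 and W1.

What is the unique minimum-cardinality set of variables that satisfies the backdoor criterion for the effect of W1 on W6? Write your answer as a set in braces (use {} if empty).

Variables eligible for adjustment (non-descendants of W1, excluding W1 and W6): {W2, W3}.
Backdoor paths from W1 to W6:
  P1: W1 <- W2 -> W3 -> W6
  P2: W1 <- W2 -> W6
  P3: W1 <- W3 <- W2 -> W6
  P4: W1 <- W3 -> W6
The empty set is not sufficient: P1 (W1 <- W2 -> W3 -> W6) has no collider blocking it and no conditioned non-collider, so it is open.
Try {W2, W3}:
  P1: blocked at fork node W2 ∈ conditioning set.
  P2: blocked at fork node W2 ∈ conditioning set.
  P3: blocked at chain node W3 ∈ conditioning set.
  P4: blocked at fork node W3 ∈ conditioning set.
{W2, W3} contains no descendant of W1 and blocks every backdoor path.
Every element of {W2, W3} is needed (dropping W2 leaves P2 open; dropping W3 leaves P4 open), so no proper subset is valid.
Among all size-2 subsets of the eligible variables, only {W2, W3} blocks every backdoor path, so it is the unique smallest valid adjustment set.

{W2, W3}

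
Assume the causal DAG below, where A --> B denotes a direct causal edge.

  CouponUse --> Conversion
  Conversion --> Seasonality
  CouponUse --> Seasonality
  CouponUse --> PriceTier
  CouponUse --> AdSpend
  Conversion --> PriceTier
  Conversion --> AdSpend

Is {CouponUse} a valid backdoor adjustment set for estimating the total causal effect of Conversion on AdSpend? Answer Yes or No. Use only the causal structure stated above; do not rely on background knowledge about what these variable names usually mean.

Backdoor paths from Conversion to AdSpend (paths whose first edge points into Conversion):
  P1: Conversion <- CouponUse -> AdSpend
Condition 1 (no descendant of Conversion in the set): holds — descendants of Conversion are {AdSpend, PriceTier, Seasonality}; none are in {CouponUse}.
Condition 2 (every backdoor path blocked by {CouponUse}):
  P1: blocked at fork node CouponUse ∈ conditioning set.
{CouponUse} satisfies the backdoor criterion.

Yes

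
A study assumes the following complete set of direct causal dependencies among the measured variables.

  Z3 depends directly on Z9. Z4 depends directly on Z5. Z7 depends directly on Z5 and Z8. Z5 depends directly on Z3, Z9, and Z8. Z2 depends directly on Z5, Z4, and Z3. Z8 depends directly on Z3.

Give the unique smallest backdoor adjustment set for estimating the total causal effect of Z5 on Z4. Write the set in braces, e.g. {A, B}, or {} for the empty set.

{}

Variables eligible for adjustment (non-descendants of Z5, excluding Z5 and Z4): {Z3, Z8, Z9}.
Backdoor paths from Z5 to Z4:
  P1: Z5 <- Z9 -> Z3 -> Z2 <- Z4
  P2: Z5 <- Z3 -> Z2 <- Z4
  P3: Z5 <- Z8 <- Z3 -> Z2 <- Z4
Each backdoor path contains an unconditioned collider, so every path is already blocked with the empty conditioning set:
  P1: blocked at collider Z2 (neither it nor any descendant is in the conditioning set).
  P2: blocked at collider Z2 (neither it nor any descendant is in the conditioning set).
  P3: blocked at collider Z2 (neither it nor any descendant is in the conditioning set).
The empty set is therefore the unique smallest valid set.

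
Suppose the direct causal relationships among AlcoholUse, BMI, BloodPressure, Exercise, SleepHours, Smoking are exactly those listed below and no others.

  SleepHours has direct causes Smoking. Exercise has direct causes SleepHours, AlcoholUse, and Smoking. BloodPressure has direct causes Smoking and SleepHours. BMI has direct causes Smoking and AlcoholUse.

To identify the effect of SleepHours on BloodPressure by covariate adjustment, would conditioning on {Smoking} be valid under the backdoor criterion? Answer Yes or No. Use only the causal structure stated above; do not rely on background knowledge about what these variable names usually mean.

Backdoor paths from SleepHours to BloodPressure (paths whose first edge points into SleepHours):
  P1: SleepHours <- Smoking -> BloodPressure
Condition 1 (no descendant of SleepHours in the set): holds — descendants of SleepHours are {BloodPressure, Exercise}; none are in {Smoking}.
Condition 2 (every backdoor path blocked by {Smoking}):
  P1: blocked at fork node Smoking ∈ conditioning set.
{Smoking} satisfies the backdoor criterion.

Yes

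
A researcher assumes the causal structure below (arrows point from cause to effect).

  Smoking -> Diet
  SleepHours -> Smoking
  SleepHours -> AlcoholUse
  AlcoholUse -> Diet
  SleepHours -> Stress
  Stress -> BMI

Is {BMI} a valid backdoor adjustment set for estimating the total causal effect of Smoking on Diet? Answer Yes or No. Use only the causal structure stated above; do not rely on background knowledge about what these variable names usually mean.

Backdoor paths from Smoking to Diet (paths whose first edge points into Smoking):
  P1: Smoking <- SleepHours -> AlcoholUse -> Diet
Condition 1 (no descendant of Smoking in the set): holds — descendants of Smoking are {Diet}; none are in {BMI}.
Condition 2 (every backdoor path blocked by {BMI}):
  P1: open — no interior node is in the conditioning set.
{BMI} does not satisfy the backdoor criterion.

No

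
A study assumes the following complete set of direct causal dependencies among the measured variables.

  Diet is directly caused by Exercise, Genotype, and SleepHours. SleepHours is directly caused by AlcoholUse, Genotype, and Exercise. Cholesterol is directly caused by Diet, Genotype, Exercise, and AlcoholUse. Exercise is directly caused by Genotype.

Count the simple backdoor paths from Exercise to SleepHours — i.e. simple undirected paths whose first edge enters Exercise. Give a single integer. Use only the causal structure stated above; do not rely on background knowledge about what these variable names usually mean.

A backdoor path from Exercise to SleepHours is any simple undirected path whose first edge points into Exercise (i.e. leaves Exercise via a parent).
Parents of Exercise: {Genotype}.
Enumerating:
  P1: Exercise <- Genotype -> SleepHours
  P2: Exercise <- Genotype -> Diet <- SleepHours
  P3: Exercise <- Genotype -> Diet -> Cholesterol <- AlcoholUse -> SleepHours
  P4: Exercise <- Genotype -> Cholesterol <- AlcoholUse -> SleepHours
  P5: Exercise <- Genotype -> Cholesterol <- Diet <- SleepHours
That exhausts the simple backdoor paths. Count: 5.

5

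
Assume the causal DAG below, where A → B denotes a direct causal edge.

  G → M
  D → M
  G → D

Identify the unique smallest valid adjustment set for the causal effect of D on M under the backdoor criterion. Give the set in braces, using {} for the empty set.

Variables eligible for adjustment (non-descendants of D, excluding D and M): {G}.
Backdoor paths from D to M:
  P1: D <- G -> M
The empty set is not sufficient: P1 (D <- G -> M) has no collider blocking it and no conditioned non-collider, so it is open.
Try {G}:
  P1: blocked at fork node G ∈ conditioning set.
{G} contains no descendant of D and blocks every backdoor path.
{G} is the unique smallest valid adjustment set.

{G}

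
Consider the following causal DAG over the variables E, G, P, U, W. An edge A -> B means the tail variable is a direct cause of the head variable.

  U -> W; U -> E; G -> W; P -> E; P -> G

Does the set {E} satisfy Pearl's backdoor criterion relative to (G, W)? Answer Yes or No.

No

Backdoor paths from G to W (paths whose first edge points into G):
  P1: G <- P -> E <- U -> W
Condition 1 (no descendant of G in the set): holds — descendants of G are {W}; none are in {E}.
Condition 2 (every backdoor path blocked by {E}):
  P1: open — collider(s) E are conditioned on (or have a conditioned descendant) and no non-collider on the path is in the set.
{E} does not satisfy the backdoor criterion.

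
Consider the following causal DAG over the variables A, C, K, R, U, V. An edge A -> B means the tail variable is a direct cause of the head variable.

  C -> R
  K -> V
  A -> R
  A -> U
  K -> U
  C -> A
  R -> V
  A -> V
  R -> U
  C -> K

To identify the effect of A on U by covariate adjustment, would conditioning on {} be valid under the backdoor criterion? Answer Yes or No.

Backdoor paths from A to U (paths whose first edge points into A):
  P1: A <- C -> K -> V <- R -> U
  P2: A <- C -> K -> U
  P3: A <- C -> R -> V <- K -> U
  P4: A <- C -> R -> U
Condition 1 (no descendant of A in the set): holds — descendants of A are {R, U, V}; none are in {}.
Condition 2 (every backdoor path blocked by {}):
  P1: blocked at collider V (neither it nor any descendant is in the conditioning set).
  P2: open — no interior node is in the conditioning set.
  P3: blocked at collider V (neither it nor any descendant is in the conditioning set).
  P4: open — no interior node is in the conditioning set.
{} does not satisfy the backdoor criterion.

No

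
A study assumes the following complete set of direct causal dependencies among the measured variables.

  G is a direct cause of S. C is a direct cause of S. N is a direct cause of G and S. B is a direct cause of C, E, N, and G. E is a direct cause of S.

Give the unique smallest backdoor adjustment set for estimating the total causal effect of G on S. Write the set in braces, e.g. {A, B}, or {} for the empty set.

{B, N}

Variables eligible for adjustment (non-descendants of G, excluding G and S): {B, C, E, N}.
Backdoor paths from G to S:
  P1: G <- B -> E -> S
  P2: G <- B -> C -> S
  P3: G <- B -> N -> S
  P4: G <- N <- B -> E -> S
  P5: G <- N <- B -> C -> S
  P6: G <- N -> S
The empty set is not sufficient: P1 (G <- B -> E -> S) has no collider blocking it and no conditioned non-collider, so it is open.
Try {B, N}:
  P1: blocked at fork node B ∈ conditioning set.
  P2: blocked at fork node B ∈ conditioning set.
  P3: blocked at fork node B ∈ conditioning set.
  P4: blocked at chain node N ∈ conditioning set.
  P5: blocked at chain node N ∈ conditioning set.
  P6: blocked at fork node N ∈ conditioning set.
{B, N} contains no descendant of G and blocks every backdoor path.
Every element of {B, N} is needed (dropping B leaves P1 open; dropping N leaves P6 open), so no proper subset is valid.
Among all size-2 subsets of the eligible variables, only {B, N} blocks every backdoor path, so it is the unique smallest valid adjustment set.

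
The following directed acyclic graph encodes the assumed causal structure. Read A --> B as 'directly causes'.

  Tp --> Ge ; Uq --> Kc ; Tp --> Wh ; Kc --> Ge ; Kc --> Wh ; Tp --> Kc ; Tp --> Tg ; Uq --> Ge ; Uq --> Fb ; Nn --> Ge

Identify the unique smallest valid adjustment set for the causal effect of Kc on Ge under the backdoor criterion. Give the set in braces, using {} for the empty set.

Variables eligible for adjustment (non-descendants of Kc, excluding Kc and Ge): {Fb, Nn, Tg, Tp, Uq}.
Backdoor paths from Kc to Ge:
  P1: Kc <- Uq -> Ge
  P2: Kc <- Tp -> Ge
The empty set is not sufficient: P1 (Kc <- Uq -> Ge) has no collider blocking it and no conditioned non-collider, so it is open.
Try {Tp, Uq}:
  P1: blocked at fork node Uq ∈ conditioning set.
  P2: blocked at fork node Tp ∈ conditioning set.
{Tp, Uq} contains no descendant of Kc and blocks every backdoor path.
Every element of {Tp, Uq} is needed (dropping Tp leaves P2 open; dropping Uq leaves P1 open), so no proper subset is valid.
Among all size-2 subsets of the eligible variables, only {Tp, Uq} blocks every backdoor path, so it is the unique smallest valid adjustment set.

{Tp, Uq}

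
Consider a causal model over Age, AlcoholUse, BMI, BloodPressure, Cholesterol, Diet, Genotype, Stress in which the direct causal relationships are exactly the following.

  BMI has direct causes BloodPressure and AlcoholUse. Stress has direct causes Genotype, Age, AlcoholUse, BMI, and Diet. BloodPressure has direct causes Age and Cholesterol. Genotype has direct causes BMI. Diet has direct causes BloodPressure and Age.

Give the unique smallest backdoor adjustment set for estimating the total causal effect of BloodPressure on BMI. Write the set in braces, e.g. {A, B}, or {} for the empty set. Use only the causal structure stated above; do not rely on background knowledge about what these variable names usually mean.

{}

Variables eligible for adjustment (non-descendants of BloodPressure, excluding BloodPressure and BMI): {Age, AlcoholUse, Cholesterol}.
Backdoor paths from BloodPressure to BMI:
  P1: BloodPressure <- Age -> Diet -> Stress <- AlcoholUse -> BMI
  P2: BloodPressure <- Age -> Diet -> Stress <- BMI
  P3: BloodPressure <- Age -> Diet -> Stress <- Genotype <- BMI
  P4: BloodPressure <- Age -> Stress <- AlcoholUse -> BMI
  P5: BloodPressure <- Age -> Stress <- BMI
  P6: BloodPressure <- Age -> Stress <- Genotype <- BMI
Each backdoor path contains an unconditioned collider, so every path is already blocked with the empty conditioning set:
  P1: blocked at collider Stress (neither it nor any descendant is in the conditioning set).
  P2: blocked at collider Stress (neither it nor any descendant is in the conditioning set).
  P3: blocked at collider Stress (neither it nor any descendant is in the conditioning set).
  P4: blocked at collider Stress (neither it nor any descendant is in the conditioning set).
  P5: blocked at collider Stress (neither it nor any descendant is in the conditioning set).
  P6: blocked at collider Stress (neither it nor any descendant is in the conditioning set).
The empty set is therefore the unique smallest valid set.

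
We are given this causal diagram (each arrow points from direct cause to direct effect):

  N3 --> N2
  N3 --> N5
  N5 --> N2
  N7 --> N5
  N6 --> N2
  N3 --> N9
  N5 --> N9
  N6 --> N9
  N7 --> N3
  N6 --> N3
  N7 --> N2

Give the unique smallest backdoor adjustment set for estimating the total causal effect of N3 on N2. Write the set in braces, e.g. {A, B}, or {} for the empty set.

Variables eligible for adjustment (non-descendants of N3, excluding N3 and N2): {N6, N7}.
Backdoor paths from N3 to N2:
  P1: N3 <- N7 -> N5 -> N2
  P2: N3 <- N7 -> N5 -> N9 <- N6 -> N2
  P3: N3 <- N7 -> N2
  P4: N3 <- N6 -> N2
  P5: N3 <- N6 -> N9 <- N5 <- N7 -> N2
  P6: N3 <- N6 -> N9 <- N5 -> N2
The empty set is not sufficient: P1 (N3 <- N7 -> N5 -> N2) has no collider blocking it and no conditioned non-collider, so it is open.
Try {N6, N7}:
  P1: blocked at fork node N7 ∈ conditioning set.
  P2: blocked at fork node N7 ∈ conditioning set.
  P3: blocked at fork node N7 ∈ conditioning set.
  P4: blocked at fork node N6 ∈ conditioning set.
  P5: blocked at fork node N6 ∈ conditioning set.
  P6: blocked at fork node N6 ∈ conditioning set.
{N6, N7} contains no descendant of N3 and blocks every backdoor path.
Every element of {N6, N7} is needed (dropping N6 leaves P4 open; dropping N7 leaves P1 open), so no proper subset is valid.
Among all size-2 subsets of the eligible variables, only {N6, N7} blocks every backdoor path, so it is the unique smallest valid adjustment set.

{N6, N7}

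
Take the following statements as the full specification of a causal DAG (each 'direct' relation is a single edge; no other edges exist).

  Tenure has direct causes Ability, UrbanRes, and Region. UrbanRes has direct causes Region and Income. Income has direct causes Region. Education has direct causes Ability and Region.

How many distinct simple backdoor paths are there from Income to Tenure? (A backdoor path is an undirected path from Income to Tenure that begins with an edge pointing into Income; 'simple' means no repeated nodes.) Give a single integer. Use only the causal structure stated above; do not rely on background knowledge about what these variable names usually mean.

3

A backdoor path from Income to Tenure is any simple undirected path whose first edge points into Income (i.e. leaves Income via a parent).
Parents of Income: {Region}.
Enumerating:
  P1: Income <- Region -> UrbanRes -> Tenure
  P2: Income <- Region -> Education <- Ability -> Tenure
  P3: Income <- Region -> Tenure
That exhausts the simple backdoor paths. Count: 3.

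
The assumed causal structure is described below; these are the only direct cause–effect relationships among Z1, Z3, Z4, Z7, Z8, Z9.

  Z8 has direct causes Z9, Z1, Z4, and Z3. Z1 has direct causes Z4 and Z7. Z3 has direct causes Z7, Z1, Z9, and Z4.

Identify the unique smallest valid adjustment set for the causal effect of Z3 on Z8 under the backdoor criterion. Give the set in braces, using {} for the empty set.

Variables eligible for adjustment (non-descendants of Z3, excluding Z3 and Z8): {Z1, Z4, Z7, Z9}.
Backdoor paths from Z3 to Z8:
  P1: Z3 <- Z7 -> Z1 <- Z4 -> Z8
  P2: Z3 <- Z7 -> Z1 -> Z8
  P3: Z3 <- Z9 -> Z8
  P4: Z3 <- Z4 -> Z1 -> Z8
  P5: Z3 <- Z4 -> Z8
  P6: Z3 <- Z1 <- Z4 -> Z8
  P7: Z3 <- Z1 -> Z8
The empty set is not sufficient: P2 (Z3 <- Z7 -> Z1 -> Z8) has no collider blocking it and no conditioned non-collider, so it is open.
Try {Z1, Z4, Z9}:
  P1: blocked at fork node Z4 ∈ conditioning set.
  P2: blocked at chain node Z1 ∈ conditioning set.
  P3: blocked at fork node Z9 ∈ conditioning set.
  P4: blocked at fork node Z4 ∈ conditioning set.
  P5: blocked at fork node Z4 ∈ conditioning set.
  P6: blocked at chain node Z1 ∈ conditioning set.
  P7: blocked at fork node Z1 ∈ conditioning set.
{Z1, Z4, Z9} contains no descendant of Z3 and blocks every backdoor path.
Every element of {Z1, Z4, Z9} is needed (dropping Z1 leaves P2 open; dropping Z4 leaves P1 open; dropping Z9 leaves P3 open), so no proper subset is valid.
Among all size-3 subsets of the eligible variables, only {Z1, Z4, Z9} blocks every backdoor path, so it is the unique smallest valid adjustment set.

{Z1, Z4, Z9}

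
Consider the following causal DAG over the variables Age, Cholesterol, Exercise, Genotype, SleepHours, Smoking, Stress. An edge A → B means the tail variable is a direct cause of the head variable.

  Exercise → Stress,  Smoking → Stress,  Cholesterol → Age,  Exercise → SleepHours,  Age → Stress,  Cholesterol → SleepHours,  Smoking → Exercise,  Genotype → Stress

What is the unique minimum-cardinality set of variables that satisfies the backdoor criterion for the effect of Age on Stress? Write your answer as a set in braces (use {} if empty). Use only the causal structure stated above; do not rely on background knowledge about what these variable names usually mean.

{}

Variables eligible for adjustment (non-descendants of Age, excluding Age and Stress): {Cholesterol, Exercise, Genotype, SleepHours, Smoking}.
Backdoor paths from Age to Stress:
  P1: Age <- Cholesterol -> SleepHours <- Exercise <- Smoking -> Stress
  P2: Age <- Cholesterol -> SleepHours <- Exercise -> Stress
Each backdoor path contains an unconditioned collider, so every path is already blocked with the empty conditioning set:
  P1: blocked at collider SleepHours (neither it nor any descendant is in the conditioning set).
  P2: blocked at collider SleepHours (neither it nor any descendant is in the conditioning set).
The empty set is therefore the unique smallest valid set.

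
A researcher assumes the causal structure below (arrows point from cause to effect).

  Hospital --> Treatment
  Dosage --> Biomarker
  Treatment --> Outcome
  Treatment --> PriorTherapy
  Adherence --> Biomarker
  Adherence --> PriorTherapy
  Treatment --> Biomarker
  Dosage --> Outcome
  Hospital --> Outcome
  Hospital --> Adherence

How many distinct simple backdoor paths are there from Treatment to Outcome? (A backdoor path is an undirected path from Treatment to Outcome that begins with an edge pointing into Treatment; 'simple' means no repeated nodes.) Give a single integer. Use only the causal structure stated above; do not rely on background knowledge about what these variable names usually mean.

2

A backdoor path from Treatment to Outcome is any simple undirected path whose first edge points into Treatment (i.e. leaves Treatment via a parent).
Parents of Treatment: {Hospital}.
Enumerating:
  P1: Treatment <- Hospital -> Adherence -> Biomarker <- Dosage -> Outcome
  P2: Treatment <- Hospital -> Outcome
That exhausts the simple backdoor paths. Count: 2.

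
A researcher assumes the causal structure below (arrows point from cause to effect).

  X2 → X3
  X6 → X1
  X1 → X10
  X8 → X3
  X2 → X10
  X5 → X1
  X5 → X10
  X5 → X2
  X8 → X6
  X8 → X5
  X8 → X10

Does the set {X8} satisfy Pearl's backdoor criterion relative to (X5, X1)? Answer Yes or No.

Yes

Backdoor paths from X5 to X1 (paths whose first edge points into X5):
  P1: X5 <- X8 -> X6 -> X1
  P2: X5 <- X8 -> X10 <- X1
  P3: X5 <- X8 -> X3 <- X2 -> X10 <- X1
Condition 1 (no descendant of X5 in the set): holds — descendants of X5 are {X1, X10, X2, X3}; none are in {X8}.
Condition 2 (every backdoor path blocked by {X8}):
  P1: blocked at fork node X8 ∈ conditioning set.
  P2: blocked at fork node X8 ∈ conditioning set.
  P3: blocked at fork node X8 ∈ conditioning set.
{X8} satisfies the backdoor criterion.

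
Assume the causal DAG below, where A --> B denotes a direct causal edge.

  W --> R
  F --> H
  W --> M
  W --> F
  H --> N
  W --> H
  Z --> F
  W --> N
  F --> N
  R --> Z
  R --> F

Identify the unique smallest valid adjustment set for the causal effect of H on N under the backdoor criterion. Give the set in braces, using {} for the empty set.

Variables eligible for adjustment (non-descendants of H, excluding H and N): {F, M, R, W, Z}.
Backdoor paths from H to N:
  P1: H <- W -> R -> Z -> F -> N
  P2: H <- W -> R -> F -> N
  P3: H <- W -> F -> N
  P4: H <- W -> N
  P5: H <- F <- W -> N
  P6: H <- F <- R <- W -> N
  P7: H <- F <- Z <- R <- W -> N
  P8: H <- F -> N
The empty set is not sufficient: P1 (H <- W -> R -> Z -> F -> N) has no collider blocking it and no conditioned non-collider, so it is open.
Try {F, W}:
  P1: blocked at fork node W ∈ conditioning set.
  P2: blocked at fork node W ∈ conditioning set.
  P3: blocked at fork node W ∈ conditioning set.
  P4: blocked at fork node W ∈ conditioning set.
  P5: blocked at chain node F ∈ conditioning set.
  P6: blocked at chain node F ∈ conditioning set.
  P7: blocked at chain node F ∈ conditioning set.
  P8: blocked at fork node F ∈ conditioning set.
{F, W} contains no descendant of H and blocks every backdoor path.
Every element of {F, W} is needed (dropping F leaves P8 open; dropping W leaves P4 open), so no proper subset is valid.
Among all size-2 subsets of the eligible variables, only {F, W} blocks every backdoor path, so it is the unique smallest valid adjustment set.

{F, W}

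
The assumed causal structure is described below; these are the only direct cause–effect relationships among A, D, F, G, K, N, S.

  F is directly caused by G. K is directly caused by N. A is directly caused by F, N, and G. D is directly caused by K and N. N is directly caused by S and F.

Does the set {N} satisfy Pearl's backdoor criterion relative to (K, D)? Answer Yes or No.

Backdoor paths from K to D (paths whose first edge points into K):
  P1: K <- N -> D
Condition 1 (no descendant of K in the set): holds — descendants of K are {D}; none are in {N}.
Condition 2 (every backdoor path blocked by {N}):
  P1: blocked at fork node N ∈ conditioning set.
{N} satisfies the backdoor criterion.

Yes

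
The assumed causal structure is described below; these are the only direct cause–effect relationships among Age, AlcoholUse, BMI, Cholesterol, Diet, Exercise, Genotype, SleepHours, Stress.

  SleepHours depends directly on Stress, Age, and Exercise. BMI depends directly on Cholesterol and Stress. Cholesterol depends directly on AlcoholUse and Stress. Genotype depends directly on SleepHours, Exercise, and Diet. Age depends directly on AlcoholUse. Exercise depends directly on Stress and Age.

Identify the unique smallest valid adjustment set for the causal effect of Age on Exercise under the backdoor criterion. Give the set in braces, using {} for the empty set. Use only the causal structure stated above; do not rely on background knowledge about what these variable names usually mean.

Variables eligible for adjustment (non-descendants of Age, excluding Age and Exercise): {AlcoholUse, BMI, Cholesterol, Diet, Stress}.
Backdoor paths from Age to Exercise:
  P1: Age <- AlcoholUse -> Cholesterol <- Stress -> Exercise
  P2: Age <- AlcoholUse -> Cholesterol <- Stress -> SleepHours <- Exercise
  P3: Age <- AlcoholUse -> Cholesterol <- Stress -> SleepHours -> Genotype <- Exercise
  P4: Age <- AlcoholUse -> Cholesterol -> BMI <- Stress -> Exercise
  P5: Age <- AlcoholUse -> Cholesterol -> BMI <- Stress -> SleepHours <- Exercise
  P6: Age <- AlcoholUse -> Cholesterol -> BMI <- Stress -> SleepHours -> Genotype <- Exercise
Each backdoor path contains an unconditioned collider, so every path is already blocked with the empty conditioning set:
  P1: blocked at collider Cholesterol (neither it nor any descendant is in the conditioning set).
  P2: blocked at collider Cholesterol (neither it nor any descendant is in the conditioning set).
  P3: blocked at collider Cholesterol (neither it nor any descendant is in the conditioning set).
  P4: blocked at collider BMI (neither it nor any descendant is in the conditioning set).
  P5: blocked at collider BMI (neither it nor any descendant is in the conditioning set).
  P6: blocked at collider BMI (neither it nor any descendant is in the conditioning set).
The empty set is therefore the unique smallest valid set.

{}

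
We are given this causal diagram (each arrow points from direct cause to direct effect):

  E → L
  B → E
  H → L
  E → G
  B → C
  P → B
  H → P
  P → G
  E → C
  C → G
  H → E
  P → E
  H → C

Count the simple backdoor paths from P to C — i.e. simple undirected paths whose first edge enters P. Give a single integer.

7

A backdoor path from P to C is any simple undirected path whose first edge points into P (i.e. leaves P via a parent).
Parents of P: {H}.
Enumerating:
  P1: P <- H -> E <- B -> C
  P2: P <- H -> E -> C
  P3: P <- H -> E -> G <- C
  P4: P <- H -> L <- E <- B -> C
  P5: P <- H -> L <- E -> C
  P6: P <- H -> L <- E -> G <- C
  P7: P <- H -> C
That exhausts the simple backdoor paths. Count: 7.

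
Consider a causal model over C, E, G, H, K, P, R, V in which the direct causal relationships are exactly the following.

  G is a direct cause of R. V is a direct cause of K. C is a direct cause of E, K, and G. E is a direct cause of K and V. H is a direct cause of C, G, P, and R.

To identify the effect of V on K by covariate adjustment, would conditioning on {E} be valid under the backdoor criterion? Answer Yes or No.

Yes

Backdoor paths from V to K (paths whose first edge points into V):
  P1: V <- E <- C -> K
  P2: V <- E -> K
Condition 1 (no descendant of V in the set): holds — descendants of V are {K}; none are in {E}.
Condition 2 (every backdoor path blocked by {E}):
  P1: blocked at chain node E ∈ conditioning set.
  P2: blocked at fork node E ∈ conditioning set.
{E} satisfies the backdoor criterion.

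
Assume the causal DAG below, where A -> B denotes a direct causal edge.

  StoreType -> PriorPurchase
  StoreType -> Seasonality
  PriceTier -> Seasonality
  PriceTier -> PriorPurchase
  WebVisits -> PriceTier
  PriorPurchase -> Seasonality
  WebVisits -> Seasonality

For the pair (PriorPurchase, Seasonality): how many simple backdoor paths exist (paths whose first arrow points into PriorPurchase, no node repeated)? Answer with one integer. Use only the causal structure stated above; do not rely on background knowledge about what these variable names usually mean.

3

A backdoor path from PriorPurchase to Seasonality is any simple undirected path whose first edge points into PriorPurchase (i.e. leaves PriorPurchase via a parent).
Parents of PriorPurchase: {PriceTier, StoreType}.
Enumerating:
  P1: PriorPurchase <- StoreType -> Seasonality
  P2: PriorPurchase <- PriceTier <- WebVisits -> Seasonality
  P3: PriorPurchase <- PriceTier -> Seasonality
That exhausts the simple backdoor paths. Count: 3.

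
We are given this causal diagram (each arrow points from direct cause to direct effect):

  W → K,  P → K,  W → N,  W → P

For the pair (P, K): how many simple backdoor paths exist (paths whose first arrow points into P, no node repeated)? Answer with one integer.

1

A backdoor path from P to K is any simple undirected path whose first edge points into P (i.e. leaves P via a parent).
Parents of P: {W}.
Enumerating:
  P1: P <- W -> K
That exhausts the simple backdoor paths. Count: 1.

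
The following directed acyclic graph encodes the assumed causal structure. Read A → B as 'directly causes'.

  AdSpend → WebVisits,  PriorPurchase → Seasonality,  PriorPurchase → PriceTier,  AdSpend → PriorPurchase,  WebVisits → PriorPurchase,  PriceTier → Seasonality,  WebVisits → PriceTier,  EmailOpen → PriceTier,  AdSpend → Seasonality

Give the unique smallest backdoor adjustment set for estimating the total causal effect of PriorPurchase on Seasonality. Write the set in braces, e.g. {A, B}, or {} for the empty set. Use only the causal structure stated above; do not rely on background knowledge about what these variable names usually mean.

{AdSpend, WebVisits}

Variables eligible for adjustment (non-descendants of PriorPurchase, excluding PriorPurchase and Seasonality): {AdSpend, EmailOpen, WebVisits}.
Backdoor paths from PriorPurchase to Seasonality:
  P1: PriorPurchase <- AdSpend -> WebVisits -> PriceTier -> Seasonality
  P2: PriorPurchase <- AdSpend -> Seasonality
  P3: PriorPurchase <- WebVisits <- AdSpend -> Seasonality
  P4: PriorPurchase <- WebVisits -> PriceTier -> Seasonality
The empty set is not sufficient: P1 (PriorPurchase <- AdSpend -> WebVisits -> PriceTier -> Seasonality) has no collider blocking it and no conditioned non-collider, so it is open.
Try {AdSpend, WebVisits}:
  P1: blocked at fork node AdSpend ∈ conditioning set.
  P2: blocked at fork node AdSpend ∈ conditioning set.
  P3: blocked at chain node WebVisits ∈ conditioning set.
  P4: blocked at fork node WebVisits ∈ conditioning set.
{AdSpend, WebVisits} contains no descendant of PriorPurchase and blocks every backdoor path.
Every element of {AdSpend, WebVisits} is needed (dropping AdSpend leaves P2 open; dropping WebVisits leaves P4 open), so no proper subset is valid.
Among all size-2 subsets of the eligible variables, only {AdSpend, WebVisits} blocks every backdoor path, so it is the unique smallest valid adjustment set.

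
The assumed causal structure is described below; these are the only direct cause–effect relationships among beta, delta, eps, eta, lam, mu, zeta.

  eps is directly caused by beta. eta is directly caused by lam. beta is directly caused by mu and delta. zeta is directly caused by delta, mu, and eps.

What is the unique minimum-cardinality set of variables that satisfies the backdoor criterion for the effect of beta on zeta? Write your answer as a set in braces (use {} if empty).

{delta, mu}

Variables eligible for adjustment (non-descendants of beta, excluding beta and zeta): {delta, eta, lam, mu}.
Backdoor paths from beta to zeta:
  P1: beta <- delta -> zeta
  P2: beta <- mu -> zeta
The empty set is not sufficient: P1 (beta <- delta -> zeta) has no collider blocking it and no conditioned non-collider, so it is open.
Try {delta, mu}:
  P1: blocked at fork node delta ∈ conditioning set.
  P2: blocked at fork node mu ∈ conditioning set.
{delta, mu} contains no descendant of beta and blocks every backdoor path.
Every element of {delta, mu} is needed (dropping delta leaves P1 open; dropping mu leaves P2 open), so no proper subset is valid.
Among all size-2 subsets of the eligible variables, only {delta, mu} blocks every backdoor path, so it is the unique smallest valid adjustment set.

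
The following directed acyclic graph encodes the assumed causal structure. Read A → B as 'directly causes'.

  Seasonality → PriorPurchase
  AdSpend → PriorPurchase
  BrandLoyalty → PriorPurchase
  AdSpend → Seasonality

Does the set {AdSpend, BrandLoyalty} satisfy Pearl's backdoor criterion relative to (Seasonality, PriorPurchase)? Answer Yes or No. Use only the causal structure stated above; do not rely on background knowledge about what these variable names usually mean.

Yes

Backdoor paths from Seasonality to PriorPurchase (paths whose first edge points into Seasonality):
  P1: Seasonality <- AdSpend -> PriorPurchase
Condition 1 (no descendant of Seasonality in the set): holds — descendants of Seasonality are {PriorPurchase}; none are in {AdSpend, BrandLoyalty}.
Condition 2 (every backdoor path blocked by {AdSpend, BrandLoyalty}):
  P1: blocked at fork node AdSpend ∈ conditioning set.
{AdSpend, BrandLoyalty} satisfies the backdoor criterion.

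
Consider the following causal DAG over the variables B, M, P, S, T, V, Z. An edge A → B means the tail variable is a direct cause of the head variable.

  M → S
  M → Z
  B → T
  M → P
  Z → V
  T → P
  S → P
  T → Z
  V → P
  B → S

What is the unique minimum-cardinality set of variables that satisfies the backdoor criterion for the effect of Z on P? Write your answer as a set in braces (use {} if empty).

Variables eligible for adjustment (non-descendants of Z, excluding Z and P): {B, M, S, T}.
Backdoor paths from Z to P:
  P1: Z <- M -> S <- B -> T -> P
  P2: Z <- M -> S -> P
  P3: Z <- M -> P
  P4: Z <- T <- B -> S <- M -> P
  P5: Z <- T <- B -> S -> P
  P6: Z <- T -> P
The empty set is not sufficient: P2 (Z <- M -> S -> P) has no collider blocking it and no conditioned non-collider, so it is open.
Try {M, T}:
  P1: blocked at fork node M ∈ conditioning set.
  P2: blocked at fork node M ∈ conditioning set.
  P3: blocked at fork node M ∈ conditioning set.
  P4: blocked at chain node T ∈ conditioning set.
  P5: blocked at chain node T ∈ conditioning set.
  P6: blocked at fork node T ∈ conditioning set.
{M, T} contains no descendant of Z and blocks every backdoor path.
Every element of {M, T} is needed (dropping M leaves P2 open; dropping T leaves P5 open), so no proper subset is valid.
Among all size-2 subsets of the eligible variables, only {M, T} blocks every backdoor path, so it is the unique smallest valid adjustment set.

{M, T}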